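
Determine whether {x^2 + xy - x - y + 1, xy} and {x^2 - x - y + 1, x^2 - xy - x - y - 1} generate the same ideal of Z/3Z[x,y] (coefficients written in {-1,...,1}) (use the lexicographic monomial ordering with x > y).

For a fixed monomial order, each ideal has a unique reduced Gröbner basis; comparing bases decides equality.
Buchberger on the first generating set:
f_1 = x^2 + xy - x - y + 1, LT = x^2.
f_2 = xy, LT = xy.

S(f_1,f_2): lcm = x^2y. S = xy^2 - xy - y^2 + y.
  leading term xy^2: subtract (y)·f_2 from xy^2 - xy - y^2 + y → -xy - y^2 + y
  leading term xy: subtract (-1)·f_2 from -xy - y^2 + y → -y^2 + y
  leading term y^2: no divisor's leading term divides it; move -y^2 to the remainder.
  leading term y: no divisor's leading term divides it; move y to the remainder.
  remainder -y^2 + y ≠ 0; add g_3 = -y^2 + y to the basis.

The other S-polynomials (S(f_1,g_3), S(f_2,g_3)) all reduce to 0 modulo the current basis, so we have a Gröbner basis.
Inter-reduce: drop elements whose leading term is divisible by another's, tail-reduce, and make monic.
Reduced Gröbner basis: {x^2 - x - y + 1, xy, y^2 - y}.

Buchberger on the second generating set:
h_1 = x^2 - x - y + 1, LT = x^2.
h_2 = x^2 - xy - x - y - 1, LT = x^2.

S(h_1,h_2): lcm = x^2. S = xy - 1.
  leading term xy: no divisor's leading term divides it; move xy to the remainder.
  leading term 1: no divisor's leading term divides it; move -1 to the remainder.
  remainder xy - 1 ≠ 0; add k_3 = xy - 1 to the basis.

S(h_1,k_3): lcm = x^2y. S = -xy + x - y^2 + y.
  leading term xy: subtract (-1)·k_3 from -xy + x - y^2 + y → x - y^2 + y - 1
  leading term x: no divisor's leading term divides it; move x to the remainder.
  leading term y^2: no divisor's leading term divides it; move -y^2 to the remainder.
  leading term y: no divisor's leading term divides it; move y to the remainder.
  leading term 1: no divisor's leading term divides it; move -1 to the remainder.
  remainder x - y^2 + y - 1 ≠ 0; add k_4 = x - y^2 + y - 1 to the basis.

S(k_3,k_4): lcm = xy. S = y^3 - y^2 + y - 1.
  leading term y^3: no divisor's leading term divides it; move y^3 to the remainder.
  leading term y^2: no divisor's leading term divides it; move -y^2 to the remainder.
  leading term y: no divisor's leading term divides it; move y to the remainder.
  leading term 1: no divisor's leading term divides it; move -1 to the remainder.
  remainder y^3 - y^2 + y - 1 ≠ 0; add k_5 = y^3 - y^2 + y - 1 to the basis.

The other S-polynomials (S(h_2,k_3), S(h_1,k_4), S(h_2,k_4), S(h_1,k_5), S(h_2,k_5), S(k_3,k_5), S(k_4,k_5)) all reduce to 0 modulo the current basis, so we have a Gröbner basis.
Inter-reduce: drop elements whose leading term is divisible by another's, tail-reduce, and make monic.
Reduced Gröbner basis: {x - y^2 + y - 1, y^3 - y^2 + y - 1}.

Since the reduced bases disagree, the two ideals are not the same.
The same test decides containment: I ⊆ J iff every generator of I reduces to 0 modulo a Gröbner basis of J.

No, the ideals differ.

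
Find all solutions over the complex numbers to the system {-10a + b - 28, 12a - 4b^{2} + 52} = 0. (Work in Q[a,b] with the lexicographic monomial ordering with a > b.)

{(-3, -2), (-257/100, 23/10)}

Compute a lex Gröbner basis by Buchberger's algorithm.
f_1 = -10a + b - 28, LT = a.
f_2 = 12a - 4b^{2} + 52, LT = a.

S(f_1,f_2): lcm = a. S = \tfrac{1}{3}b^{2} - \tfrac{1}{10}b - \tfrac{23}{15}.
  reduce S modulo (f_1, f_2):
  remainder \tfrac{1}{3}b^{2} - \tfrac{1}{10}b - \tfrac{23}{15} ≠ 0; add h_3 = \tfrac{1}{3}b^{2} - \tfrac{1}{10}b - \tfrac{23}{15} to the basis.

The other S-polynomials (S(f_1,h_3), S(f_2,h_3)) all reduce to 0 modulo the current basis, so we have a Gröbner basis.
Inter-reduce: drop elements whose leading term is divisible by another's, tail-reduce, and make monic.
Reduced Gröbner basis: {a - \tfrac{1}{10}b + \tfrac{14}{5}, b^{2} - \tfrac{3}{10}b - \tfrac{23}{5}}.

From the last basis element, b^{2} - \tfrac{3}{10}b - \tfrac{23}{5} = 0, so b takes values in {-2, 23/10}. Each choice, substituted upward through the basis, yields the corresponding point(s) of the solution set.
  b = -2: the earlier basis element becomes a + 3 = 0, giving a = -3 — point (-3, -2).
  b = 23/10: the earlier basis element becomes a + \tfrac{257}{100} = 0, giving a = -257/100 — point (-257/100, 23/10).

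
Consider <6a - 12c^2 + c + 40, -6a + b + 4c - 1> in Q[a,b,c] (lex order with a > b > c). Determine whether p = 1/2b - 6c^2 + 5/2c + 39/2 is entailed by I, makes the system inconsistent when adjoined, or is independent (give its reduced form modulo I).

1/2b - 6c^2 + 5/2c + 39/2 lies in I (it reduces to 0).

First compute the reduced Gröbner basis of I by Buchberger's algorithm.
f_1 = 6a - 12c^2 + c + 40, LT = a.
f_2 = -6a + b + 4c - 1, LT = a.

S(f_1,f_2): lcm = a. S = 1/6b - 2c^2 + 5/6c + 13/2.
  leading term b: no divisor's leading term divides it; move 1/6b to the remainder.
  leading term c^2: no divisor's leading term divides it; move -2c^2 to the remainder.
  leading term c: no divisor's leading term divides it; move 5/6c to the remainder.
  leading term 1: no divisor's leading term divides it; move 13/2 to the remainder.
  remainder 1/6b - 2c^2 + 5/6c + 13/2 ≠ 0; add h_3 = 1/6b - 2c^2 + 5/6c + 13/2 to the basis.

The other S-polynomials (S(f_1,h_3), S(f_2,h_3)) all reduce to 0 modulo the current basis, so we have a Gröbner basis.
Inter-reduce: drop elements whose leading term is divisible by another's, tail-reduce, and make monic.
Reduced Gröbner basis: {a - 2c^2 + 1/6c + 20/3, b - 12c^2 + 5c + 39}.
Label its elements g_1 = a - 2c^2 + 1/6c + 20/3, g_2 = b - 12c^2 + 5c + 39.

Reduce p = 1/2b - 6c^2 + 5/2c + 39/2 modulo G:
  leading term b: subtract (1/2)·g_2 from 1/2b - 6c^2 + 5/2c + 39/2 → 0
  normal form = 0.
Since the normal form is 0, p ∈ I.

Ideal membership is decidable via reduction modulo a Gröbner basis.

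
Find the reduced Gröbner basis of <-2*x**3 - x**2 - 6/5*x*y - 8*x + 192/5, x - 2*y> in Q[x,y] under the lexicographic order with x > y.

f_1 = -2*x**3 - x**2 - 6/5*x*y - 8*x + 192/5, LT = x**3.
f_2 = x - 2*y, LT = x.

S(f_1,f_2): lcm = x**3. S = 2*x**2*y + 1/2*x**2 + 3/5*x*y + 4*x - 96/5.
  leading term x**2*y: subtract (2*x*y)·f_2 from 2*x**2*y + 1/2*x**2 + 3/5*x*y + 4*x - 96/5 → 1/2*x**2 + 4*x*y**2 + 3/5*x*y + 4*x - 96/5
  leading term x**2: subtract (1/2*x)·f_2 from 1/2*x**2 + 4*x*y**2 + 3/5*x*y + 4*x - 96/5 → 4*x*y**2 + 8/5*x*y + 4*x - 96/5
  leading term x*y**2: subtract (4*y**2)·f_2 from 4*x*y**2 + 8/5*x*y + 4*x - 96/5 → 8/5*x*y + 4*x + 8*y**3 - 96/5
  leading term x*y: subtract (8/5*y)·f_2 from 8/5*x*y + 4*x + 8*y**3 - 96/5 → 4*x + 8*y**3 + 16/5*y**2 - 96/5
  leading term x: subtract (4)·f_2 from 4*x + 8*y**3 + 16/5*y**2 - 96/5 → 8*y**3 + 16/5*y**2 + 8*y - 96/5
  leading term y**3: no divisor's leading term divides it; move 8*y**3 to the remainder.
  leading term y**2: no divisor's leading term divides it; move 16/5*y**2 to the remainder.
  leading term y: no divisor's leading term divides it; move 8*y to the remainder.
  leading term 1: no divisor's leading term divides it; move -96/5 to the remainder.
  remainder 8*y**3 + 16/5*y**2 + 8*y - 96/5 ≠ 0; add g_3 = 8*y**3 + 16/5*y**2 + 8*y - 96/5 to the basis.

The other S-polynomials (S(f_1,g_3), S(f_2,g_3)) all reduce to 0 modulo the current basis, so we have a Gröbner basis.
Inter-reduce: drop elements whose leading term is divisible by another's, tail-reduce, and make monic.

G = {x - 2*y, y**3 + 2/5*y**2 + y - 12/5}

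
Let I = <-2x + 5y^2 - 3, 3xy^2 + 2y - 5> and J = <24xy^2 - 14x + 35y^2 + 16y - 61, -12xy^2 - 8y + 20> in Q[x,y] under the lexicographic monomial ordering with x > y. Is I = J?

Yes, the ideals are equal.

Since reduced Gröbner bases are canonical representatives of ideals under a given ordering, it suffices to compute and compare them.
Buchberger on the first generating set:
f_1 = -2x + 5y^2 - 3, LT = x.
f_2 = 3xy^2 + 2y - 5, LT = xy^2.

S(f_1,f_2): lcm = xy^2. S = -5/2y^4 + 3/2y^2 - 2/3y + 5/3.
  leading term y^4: no divisor's leading term divides it; move -5/2y^4 to the remainder.
  leading term y^2: no divisor's leading term divides it; move 3/2y^2 to the remainder.
  leading term y: no divisor's leading term divides it; move -2/3y to the remainder.
  leading term 1: no divisor's leading term divides it; move 5/3 to the remainder.
  remainder -5/2y^4 + 3/2y^2 - 2/3y + 5/3 ≠ 0; add g_3 = -5/2y^4 + 3/2y^2 - 2/3y + 5/3 to the basis.

The other S-polynomials (S(f_1,g_3), S(f_2,g_3)) all reduce to 0 modulo the current basis, so we have a Gröbner basis.
Inter-reduce: drop elements whose leading term is divisible by another's, tail-reduce, and make monic.
Reduced Gröbner basis: {x - 5/2y^2 + 3/2, y^4 - 3/5y^2 + 4/15y - 2/3}.

Buchberger on the second generating set:
h_1 = 24xy^2 - 14x + 35y^2 + 16y - 61, LT = xy^2.
h_2 = -12xy^2 - 8y + 20, LT = xy^2.

S(h_1,h_2): lcm = xy^2. S = -7/12x + 35/24y^2 - 7/8.
  leading term x: no divisor's leading term divides it; move -7/12x to the remainder.
  leading term y^2: no divisor's leading term divides it; move 35/24y^2 to the remainder.
  leading term 1: no divisor's leading term divides it; move -7/8 to the remainder.
  remainder -7/12x + 35/24y^2 - 7/8 ≠ 0; add k_3 = -7/12x + 35/24y^2 - 7/8 to the basis.

S(h_1,k_3): lcm = xy^2. S = -7/12x + 5/2y^4 - 1/24y^2 + 2/3y - 61/24.
  leading term x: subtract (1)·k_3 from -7/12x + 5/2y^4 - 1/24y^2 + 2/3y - 61/24 → 5/2y^4 - 3/2y^2 + 2/3y - 5/3
  leading term y^4: no divisor's leading term divides it; move 5/2y^4 to the remainder.
  leading term y^2: no divisor's leading term divides it; move -3/2y^2 to the remainder.
  leading term y: no divisor's leading term divides it; move 2/3y to the remainder.
  leading term 1: no divisor's leading term divides it; move -5/3 to the remainder.
  remainder 5/2y^4 - 3/2y^2 + 2/3y - 5/3 ≠ 0; add k_4 = 5/2y^4 - 3/2y^2 + 2/3y - 5/3 to the basis.

The other S-polynomials (S(h_2,k_3), S(h_1,k_4), S(h_2,k_4), S(k_3,k_4)) all reduce to 0 modulo the current basis, so we have a Gröbner basis.
Inter-reduce: drop elements whose leading term is divisible by another's, tail-reduce, and make monic.
Reduced Gröbner basis: {x - 5/2y^2 + 3/2, y^4 - 3/5y^2 + 4/15y - 2/3}.

These coincide, so the ideals are equal.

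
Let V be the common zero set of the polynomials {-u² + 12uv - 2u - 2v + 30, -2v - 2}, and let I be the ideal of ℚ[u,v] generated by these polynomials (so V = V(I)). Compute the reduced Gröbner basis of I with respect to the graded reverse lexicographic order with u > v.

G = {u² + 14u - 32, v + 1}

Buchberger's algorithm terminates because the ascending chain of leading-term ideals stabilizes.

f_1 = -u² + 12uv - 2u - 2v + 30, LT = u².
f_2 = -2v - 2, LT = v.

The S-polynomials (S(f_1,f_2)) all reduce to 0 modulo the current basis, so we have a Gröbner basis.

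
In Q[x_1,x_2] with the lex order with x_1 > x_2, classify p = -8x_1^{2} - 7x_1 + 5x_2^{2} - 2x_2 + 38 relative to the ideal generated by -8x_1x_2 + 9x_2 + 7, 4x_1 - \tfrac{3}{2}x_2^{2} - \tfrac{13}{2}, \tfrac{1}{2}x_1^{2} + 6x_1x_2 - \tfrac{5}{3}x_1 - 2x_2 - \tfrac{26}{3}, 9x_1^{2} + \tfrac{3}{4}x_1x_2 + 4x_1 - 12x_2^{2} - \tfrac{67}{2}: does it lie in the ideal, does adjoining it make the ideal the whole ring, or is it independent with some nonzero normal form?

Adjoining -8x_1^{2} - 7x_1 + 5x_2^{2} - 2x_2 + 38 makes the ideal the whole ring: the system is inconsistent.

First compute the reduced Gröbner basis of I by Buchberger's algorithm.
f_1 = -8x_1x_2 + 9x_2 + 7, LT = x_1x_2.
f_2 = 4x_1 - \tfrac{3}{2}x_2^{2} - \tfrac{13}{2}, LT = x_1.
f_3 = \tfrac{1}{2}x_1^{2} + 6x_1x_2 - \tfrac{5}{3}x_1 - 2x_2 - \tfrac{26}{3}, LT = x_1^{2}.
f_4 = 9x_1^{2} + \tfrac{3}{4}x_1x_2 + 4x_1 - 12x_2^{2} - \tfrac{67}{2}, LT = x_1^{2}.

S(f_1,f_2): lcm = x_1x_2. S = \tfrac{3}{8}x_2^{3} + \tfrac{1}{2}x_2 - \tfrac{7}{8}.
  leading term x_2^{3}: no divisor's leading term divides it; move \tfrac{3}{8}x_2^{3} to the remainder.
  leading term x_2: no divisor's leading term divides it; move \tfrac{1}{2}x_2 to the remainder.
  leading term 1: no divisor's leading term divides it; move -\tfrac{7}{8} to the remainder.
  remainder \tfrac{3}{8}x_2^{3} + \tfrac{1}{2}x_2 - \tfrac{7}{8} ≠ 0; add h_5 = \tfrac{3}{8}x_2^{3} + \tfrac{1}{2}x_2 - \tfrac{7}{8} to the basis.

S(f_1,f_3): lcm = x_1^{2}x_2. S = -12x_1x_2^{2} + \tfrac{53}{24}x_1x_2 - \tfrac{7}{8}x_1 + 4x_2^{2} + \tfrac{52}{3}x_2.
  leading term x_1x_2^{2}: subtract (\tfrac{3}{2}x_2)·f_1 from -12x_1x_2^{2} + \tfrac{53}{24}x_1x_2 - \tfrac{7}{8}x_1 + 4x_2^{2} + \tfrac{52}{3}x_2 → \tfrac{53}{24}x_1x_2 - \tfrac{7}{8}x_1 - \tfrac{19}{2}x_2^{2} + \tfrac{41}{6}x_2
  leading term x_1x_2: subtract (-\tfrac{53}{192})·f_1 from \tfrac{53}{24}x_1x_2 - \tfrac{7}{8}x_1 - \tfrac{19}{2}x_2^{2} + \tfrac{41}{6}x_2 → -\tfrac{7}{8}x_1 - \tfrac{19}{2}x_2^{2} + \tfrac{1789}{192}x_2 + \tfrac{371}{192}
  leading term x_1: subtract (-\tfrac{7}{32})·f_2 from -\tfrac{7}{8}x_1 - \tfrac{19}{2}x_2^{2} + \tfrac{1789}{192}x_2 + \tfrac{371}{192} → -\tfrac{629}{64}x_2^{2} + \tfrac{1789}{192}x_2 + \tfrac{49}{96}
  leading term x_2^{2}: no divisor's leading term divides it; move -\tfrac{629}{64}x_2^{2} to the remainder.
  leading term x_2: no divisor's leading term divides it; move \tfrac{1789}{192}x_2 to the remainder.
  leading term 1: no divisor's leading term divides it; move \tfrac{49}{96} to the remainder.
  remainder -\tfrac{629}{64}x_2^{2} + \tfrac{1789}{192}x_2 + \tfrac{49}{96} ≠ 0; add h_6 = -\tfrac{629}{64}x_2^{2} + \tfrac{1789}{192}x_2 + \tfrac{49}{96} to the basis.

S(f_1,f_4): lcm = x_1^{2}x_2. S = -\tfrac{1}{12}x_1x_2^{2} - \tfrac{113}{72}x_1x_2 - \tfrac{7}{8}x_1 + \tfrac{4}{3}x_2^{3} + \tfrac{67}{18}x_2.
  leading term x_1x_2^{2}: subtract (\tfrac{1}{96}x_2)·f_1 from -\tfrac{1}{12}x_1x_2^{2} - \tfrac{113}{72}x_1x_2 - \tfrac{7}{8}x_1 + \tfrac{4}{3}x_2^{3} + \tfrac{67}{18}x_2 → -\tfrac{113}{72}x_1x_2 - \tfrac{7}{8}x_1 + \tfrac{4}{3}x_2^{3} - \tfrac{3}{32}x_2^{2} + \tfrac{1051}{288}x_2
  leading term x_1x_2: subtract (\tfrac{113}{576})·f_1 from -\tfrac{113}{72}x_1x_2 - \tfrac{7}{8}x_1 + \tfrac{4}{3}x_2^{3} - \tfrac{3}{32}x_2^{2} + \tfrac{1051}{288}x_2 → -\tfrac{7}{8}x_1 + \tfrac{4}{3}x_2^{3} - \tfrac{3}{32}x_2^{2} + \tfrac{1085}{576}x_2 - \tfrac{791}{576}
  leading term x_1: subtract (-\tfrac{7}{32})·f_2 from -\tfrac{7}{8}x_1 + \tfrac{4}{3}x_2^{3} - \tfrac{3}{32}x_2^{2} + \tfrac{1085}{576}x_2 - \tfrac{791}{576} → \tfrac{4}{3}x_2^{3} - \tfrac{27}{64}x_2^{2} + \tfrac{1085}{576}x_2 - \tfrac{805}{288}
  leading term x_2^{3}: subtract (\tfrac{32}{9})·h_5 from \tfrac{4}{3}x_2^{3} - \tfrac{27}{64}x_2^{2} + \tfrac{1085}{576}x_2 - \tfrac{805}{288} → -\tfrac{27}{64}x_2^{2} + \tfrac{61}{576}x_2 + \tfrac{91}{288}
  leading term x_2^{2}: subtract (\tfrac{27}{629})·h_6 from -\tfrac{27}{64}x_2^{2} + \tfrac{61}{576}x_2 + \tfrac{91}{288} → -\tfrac{26635}{90576}x_2 + \tfrac{26635}{90576}
  leading term x_2: no divisor's leading term divides it; move -\tfrac{26635}{90576}x_2 to the remainder.
  leading term 1: no divisor's leading term divides it; move \tfrac{26635}{90576} to the remainder.
  remainder -\tfrac{26635}{90576}x_2 + \tfrac{26635}{90576} ≠ 0; add h_7 = -\tfrac{26635}{90576}x_2 + \tfrac{26635}{90576} to the basis.

The other S-polynomials (S(f_2,f_3), S(f_2,f_4), S(f_3,f_4), S(f_1,h_5), S(f_2,h_5), S(f_3,h_5), S(f_4,h_5), S(f_1,h_6), S(f_2,h_6), S(f_3,h_6), S(f_4,h_6), S(h_5,h_6), S(f_1,h_7), S(f_2,h_7), S(f_3,h_7), S(f_4,h_7), S(h_5,h_7), S(h_6,h_7)) all reduce to 0 modulo the current basis, so we have a Gröbner basis.
Inter-reduce: drop elements whose leading term is divisible by another's, tail-reduce, and make monic.
Reduced Gröbner basis: {x_1 - 2, x_2 - 1}.
Label its elements g_1 = x_1 - 2, g_2 = x_2 - 1.

Reduce p = -8x_1^{2} - 7x_1 + 5x_2^{2} - 2x_2 + 38 modulo G:
  leading term x_1^{2}: subtract (-8x_1)·g_1 from -8x_1^{2} - 7x_1 + 5x_2^{2} - 2x_2 + 38 → -23x_1 + 5x_2^{2} - 2x_2 + 38
  leading term x_1: subtract (-23)·g_1 from -23x_1 + 5x_2^{2} - 2x_2 + 38 → 5x_2^{2} - 2x_2 - 8
  leading term x_2^{2}: subtract (5x_2)·g_2 from 5x_2^{2} - 2x_2 - 8 → 3x_2 - 8
  leading term x_2: subtract (3)·g_2 from 3x_2 - 8 → -5
  leading term 1: no divisor's leading term divides it; move -5 to the remainder.
  normal form = -5.
The normal form is nonzero, so p ∉ I. Since p minus its normal form lies in I, I + (p) = I + (r) where r = -5; decide whether this ideal is the whole ring.
Here r = -5 is a nonzero constant, hence a unit: 1 ∈ I + (p), the Gröbner basis of I + (p) is {1}, and the enlarged system has no common solution — adjoining p is inconsistent.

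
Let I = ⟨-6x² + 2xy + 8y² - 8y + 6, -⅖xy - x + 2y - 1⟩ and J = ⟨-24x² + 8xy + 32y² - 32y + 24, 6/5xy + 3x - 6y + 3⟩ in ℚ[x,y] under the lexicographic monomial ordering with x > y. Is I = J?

Yes, the ideals are equal.

For a fixed monomial order, each ideal has a unique reduced Gröbner basis; comparing bases decides equality.
Buchberger on the first generating set:
f_1 = -6x² + 2xy + 8y² - 8y + 6, LT = x².
f_2 = -⅖xy - x + 2y - 1, LT = xy.

S(f_1,f_2): lcm = x²y. S = -5/2x² - ⅓xy² + 5xy - 5/2x - 4/3y³ + 4/3y² - y.
  leading term x²: subtract (5/12)·f_1 from -5/2x² - ⅓xy² + 5xy - 5/2x - 4/3y³ + 4/3y² - y → -⅓xy² + 25/6xy - 5/2x - 4/3y³ - 2y² + 7/3y - 5/2
  leading term xy²: subtract (⅚y)·f_2 from -⅓xy² + 25/6xy - 5/2x - 4/3y³ - 2y² + 7/3y - 5/2 → 5xy - 5/2x - 4/3y³ - 11/3y² + 19/6y - 5/2
  leading term xy: subtract (-25/2)·f_2 from 5xy - 5/2x - 4/3y³ - 11/3y² + 19/6y - 5/2 → -15x - 4/3y³ - 11/3y² + 169/6y - 15
  leading term x: no divisor's leading term divides it; move -15x to the remainder.
  leading term y³: no divisor's leading term divides it; move -4/3y³ to the remainder.
  leading term y²: no divisor's leading term divides it; move -11/3y² to the remainder.
  leading term y: no divisor's leading term divides it; move 169/6y to the remainder.
  leading term 1: no divisor's leading term divides it; move -15 to the remainder.
  remainder -15x - 4/3y³ - 11/3y² + 169/6y - 15 ≠ 0; add g_3 = -15x - 4/3y³ - 11/3y² + 169/6y - 15 to the basis.

S(f_2,g_3): lcm = xy. S = 5/2x - 4/45y⁴ - 11/45y³ + 169/90y² - 6y + 5/2.
  leading term x: subtract (-⅙)·g_3 from 5/2x - 4/45y⁴ - 11/45y³ + 169/90y² - 6y + 5/2 → -4/45y⁴ - 7/15y³ + 19/15y² - 47/36y
  leading term y⁴: no divisor's leading term divides it; move -4/45y⁴ to the remainder.
  leading term y³: no divisor's leading term divides it; move -7/15y³ to the remainder.
  leading term y²: no divisor's leading term divides it; move 19/15y² to the remainder.
  leading term y: no divisor's leading term divides it; move -47/36y to the remainder.
  remainder -4/45y⁴ - 7/15y³ + 19/15y² - 47/36y ≠ 0; add g_4 = -4/45y⁴ - 7/15y³ + 19/15y² - 47/36y to the basis.

The other S-polynomials (S(f_1,g_3), S(f_1,g_4), S(f_2,g_4), S(g_3,g_4)) all reduce to 0 modulo the current basis, so we have a Gröbner basis.
Inter-reduce: drop elements whose leading term is divisible by another's, tail-reduce, and make monic.
Reduced Gröbner basis: {x + 4/45y³ + 11/45y² - 169/90y + 1, y⁴ + 21/4y³ - 57/4y² + 235/16y}.

Buchberger on the second generating set:
h_1 = -24x² + 8xy + 32y² - 32y + 24, LT = x².
h_2 = 6/5xy + 3x - 6y + 3, LT = xy.

S(h_1,h_2): lcm = x²y. S = -5/2x² - ⅓xy² + 5xy - 5/2x - 4/3y³ + 4/3y² - y.
  leading term x²: subtract (5/48)·h_1 from -5/2x² - ⅓xy² + 5xy - 5/2x - 4/3y³ + 4/3y² - y → -⅓xy² + 25/6xy - 5/2x - 4/3y³ - 2y² + 7/3y - 5/2
  leading term xy²: subtract (-5/18y)·h_2 from -⅓xy² + 25/6xy - 5/2x - 4/3y³ - 2y² + 7/3y - 5/2 → 5xy - 5/2x - 4/3y³ - 11/3y² + 19/6y - 5/2
  leading term xy: subtract (25/6)·h_2 from 5xy - 5/2x - 4/3y³ - 11/3y² + 19/6y - 5/2 → -15x - 4/3y³ - 11/3y² + 169/6y - 15
  leading term x: no divisor's leading term divides it; move -15x to the remainder.
  leading term y³: no divisor's leading term divides it; move -4/3y³ to the remainder.
  leading term y²: no divisor's leading term divides it; move -11/3y² to the remainder.
  leading term y: no divisor's leading term divides it; move 169/6y to the remainder.
  leading term 1: no divisor's leading term divides it; move -15 to the remainder.
  remainder -15x - 4/3y³ - 11/3y² + 169/6y - 15 ≠ 0; add k_3 = -15x - 4/3y³ - 11/3y² + 169/6y - 15 to the basis.

S(h_2,k_3): lcm = xy. S = 5/2x - 4/45y⁴ - 11/45y³ + 169/90y² - 6y + 5/2.
  leading term x: subtract (-⅙)·k_3 from 5/2x - 4/45y⁴ - 11/45y³ + 169/90y² - 6y + 5/2 → -4/45y⁴ - 7/15y³ + 19/15y² - 47/36y
  leading term y⁴: no divisor's leading term divides it; move -4/45y⁴ to the remainder.
  leading term y³: no divisor's leading term divides it; move -7/15y³ to the remainder.
  leading term y²: no divisor's leading term divides it; move 19/15y² to the remainder.
  leading term y: no divisor's leading term divides it; move -47/36y to the remainder.
  remainder -4/45y⁴ - 7/15y³ + 19/15y² - 47/36y ≠ 0; add k_4 = -4/45y⁴ - 7/15y³ + 19/15y² - 47/36y to the basis.

The other S-polynomials (S(h_1,k_3), S(h_1,k_4), S(h_2,k_4), S(k_3,k_4)) all reduce to 0 modulo the current basis, so we have a Gröbner basis.
Inter-reduce: drop elements whose leading term is divisible by another's, tail-reduce, and make monic.
Reduced Gröbner basis: {x + 4/45y³ + 11/45y² - 169/90y + 1, y⁴ + 21/4y³ - 57/4y² + 235/16y}.

Same reduced basis, so the two generating sets span the same ideal.
The same test decides containment: I ⊆ J iff every generator of I reduces to 0 modulo a Gröbner basis of J.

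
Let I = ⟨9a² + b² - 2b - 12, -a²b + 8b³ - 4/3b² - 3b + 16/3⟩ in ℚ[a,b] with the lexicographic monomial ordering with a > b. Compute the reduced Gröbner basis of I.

G = {a² + 1/9b² - 2/9b - 4/3, b³ - 14/73b² - 39/73b + 48/73}

Buchberger's algorithm terminates because the ascending chain of leading-term ideals stabilizes.

f_1 = 9a² + b² - 2b - 12, LT = a².
f_2 = -a²b + 8b³ - 4/3b² - 3b + 16/3, LT = a²b.

S(f_1,f_2): lcm = a²b. S = 73/9b³ - 14/9b² - 13/3b + 16/3.
  leading term b³: no divisor's leading term divides it; move 73/9b³ to the remainder.
  leading term b²: no divisor's leading term divides it; move -14/9b² to the remainder.
  leading term b: no divisor's leading term divides it; move -13/3b to the remainder.
  leading term 1: no divisor's leading term divides it; move 16/3 to the remainder.
  remainder 73/9b³ - 14/9b² - 13/3b + 16/3 ≠ 0; add g_3 = 73/9b³ - 14/9b² - 13/3b + 16/3 to the basis.

The other S-polynomials (S(f_1,g_3), S(f_2,g_3)) all reduce to 0 modulo the current basis, so we have a Gröbner basis.
Inter-reduce: drop elements whose leading term is divisible by another's, tail-reduce, and make monic.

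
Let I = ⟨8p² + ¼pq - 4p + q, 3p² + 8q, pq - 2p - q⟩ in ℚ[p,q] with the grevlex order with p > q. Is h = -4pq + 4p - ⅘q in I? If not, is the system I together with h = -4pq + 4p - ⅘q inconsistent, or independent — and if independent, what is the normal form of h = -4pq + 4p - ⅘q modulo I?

-4pq + 4p - ⅘q lies in I (it reduces to 0).

First compute the reduced Gröbner basis of I by Buchberger's algorithm.
f_1 = 8p² + ¼pq - 4p + q, LT = p².
f_2 = 3p² + 8q, LT = p².
f_3 = pq - 2p - q, LT = pq.

S(f_1,f_2): lcm = p². S = 1/32pq - ½p - 61/24q.
  leading term pq: subtract (1/32)·f_3 from 1/32pq - ½p - 61/24q → -7/16p - 241/96q
  leading term p: no divisor's leading term divides it; move -7/16p to the remainder.
  leading term q: no divisor's leading term divides it; move -241/96q to the remainder.
  remainder -7/16p - 241/96q ≠ 0; add k_4 = -7/16p - 241/96q to the basis.

S(f_1,f_3): lcm = p²q. S = 1/32pq² + 2p² + ½pq + ⅛q².
  leading term pq²: subtract (1/32q)·f_3 from 1/32pq² + 2p² + ½pq + ⅛q² → 2p² + 9/16pq + 5/32q²
  leading term p²: subtract (¼)·f_1 from 2p² + 9/16pq + 5/32q² → ½pq + 5/32q² + p - ¼q
  leading term pq: subtract (½)·f_3 from ½pq + 5/32q² + p - ¼q → 5/32q² + 2p + ¼q
  leading term q²: no divisor's leading term divides it; move 5/32q² to the remainder.
  leading term p: subtract (-32/7)·k_4 from 2p + ¼q → -943/84q
  leading term q: no divisor's leading term divides it; move -943/84q to the remainder.
  remainder 5/32q² - 943/84q ≠ 0; add k_5 = 5/32q² - 943/84q to the basis.

S(f_2,f_3): lcm = p²q. S = 2p² + pq + 8/3q².
  leading term p²: subtract (¼)·f_1 from 2p² + pq + 8/3q² → 15/16pq + 8/3q² + p - ¼q
  leading term pq: subtract (15/16)·f_3 from 15/16pq + 8/3q² + p - ¼q → 8/3q² + 23/8p + 11/16q
  leading term q²: subtract (256/15)·k_5 from 8/3q² + 23/8p + 11/16q → 23/8p + 969097/5040q
  leading term p: subtract (-46/7)·k_4 from 23/8p + 969097/5040q → 55372/315q
  leading term q: no divisor's leading term divides it; move 55372/315q to the remainder.
  remainder 55372/315q ≠ 0; add k_6 = 55372/315q to the basis.

The other S-polynomials (S(f_1,k_4), S(f_2,k_4), S(f_3,k_4), S(f_1,k_5), S(f_2,k_5), S(f_3,k_5), S(k_4,k_5), S(f_1,k_6), S(f_2,k_6), S(f_3,k_6), S(k_4,k_6), S(k_5,k_6)) all reduce to 0 modulo the current basis, so we have a Gröbner basis.
Inter-reduce: drop elements whose leading term is divisible by another's, tail-reduce, and make monic.
Reduced Gröbner basis: {p, q}.
Label its elements g_1 = p, g_2 = q.

Reduce h = -4pq + 4p - ⅘q modulo G:
  leading term pq: subtract (-4q)·g_1 from -4pq + 4p - ⅘q → 4p - ⅘q
  leading term p: subtract (4)·g_1 from 4p - ⅘q → -⅘q
  leading term q: subtract (-⅘)·g_2 from -⅘q → 0
  normal form = 0.
Since the normal form is 0, h ∈ I.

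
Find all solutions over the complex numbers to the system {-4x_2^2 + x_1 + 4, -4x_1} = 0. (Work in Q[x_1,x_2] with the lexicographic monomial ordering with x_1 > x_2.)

{(0, -1), (0, 1)}

Compute a lex Gröbner basis by Buchberger's algorithm.
f_1 = x_1 - 4x_2^2 + 4, LT = x_1.
f_2 = -4x_1, LT = x_1.

S(f_1,f_2): lcm = x_1. S = -4x_2^2 + 4.
  leading term x_2^2: no divisor's leading term divides it; move -4x_2^2 to the remainder.
  leading term 1: no divisor's leading term divides it; move 4 to the remainder.
  remainder -4x_2^2 + 4 ≠ 0; add h_3 = -4x_2^2 + 4 to the basis.

The other S-polynomials (S(f_1,h_3), S(f_2,h_3)) all reduce to 0 modulo the current basis, so we have a Gröbner basis.
Inter-reduce: drop elements whose leading term is divisible by another's, tail-reduce, and make monic.
Reduced Gröbner basis: {x_1, x_2^2 - 1}.

The lex basis is triangular: the last element involves only x_2. Solving x_2^2 - 1 = 0 gives x_2 ∈ {-1, 1}; substituting each value into the earlier elements determines the remaining variables.
  x_2 = -1: the earlier basis element becomes x_1 = 0, giving x_1 = 0 — point (0, -1).
  x_2 = 1: the earlier basis element becomes x_1 = 0, giving x_1 = 0 — point (0, 1).
Zero-dimensionality of the ideal guarantees finitely many solutions over ℂ.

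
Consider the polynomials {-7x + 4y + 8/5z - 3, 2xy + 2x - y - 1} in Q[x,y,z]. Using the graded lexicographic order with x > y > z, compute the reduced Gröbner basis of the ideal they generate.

f_1 = -7x + 4y + 8/5z - 3, LT = x.
f_2 = 2xy + 2x - y - 1, LT = xy.

S(f_1,f_2): lcm = xy. S = -4/7y^2 - 8/35yz - x + 13/14y + 1/2.
  leading term y^2: no divisor's leading term divides it; move -4/7y^2 to the remainder.
  leading term yz: no divisor's leading term divides it; move -8/35yz to the remainder.
  leading term x: subtract (1/7)·f_1 from -x + 13/14y + 1/2 → 5/14y - 8/35z + 13/14
  leading term y: no divisor's leading term divides it; move 5/14y to the remainder.
  leading term z: no divisor's leading term divides it; move -8/35z to the remainder.
  leading term 1: no divisor's leading term divides it; move 13/14 to the remainder.
  remainder -4/7y^2 - 8/35yz + 5/14y - 8/35z + 13/14 ≠ 0; add g_3 = -4/7y^2 - 8/35yz + 5/14y - 8/35z + 13/14 to the basis.

The other S-polynomials (S(f_1,g_3), S(f_2,g_3)) all reduce to 0 modulo the current basis, so we have a Gröbner basis.
Inter-reduce: drop elements whose leading term is divisible by another's, tail-reduce, and make monic.

G = {y^2 + 2/5yz - 5/8y + 2/5z - 13/8, x - 4/7y - 8/35z + 3/7}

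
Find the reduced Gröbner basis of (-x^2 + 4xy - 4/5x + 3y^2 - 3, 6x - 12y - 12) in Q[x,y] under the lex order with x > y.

G = {x - 2y - 2, y^2 - 8/35y - 43/35}

f_1 = -x^2 + 4xy - 4/5x + 3y^2 - 3, LT = x^2.
f_2 = 6x - 12y - 12, LT = x.

S(f_1,f_2): lcm = x^2. S = -2xy + 14/5x - 3y^2 + 3.
  leading term xy: subtract (-1/3y)·f_2 from -2xy + 14/5x - 3y^2 + 3 → 14/5x - 7y^2 - 4y + 3
  leading term x: subtract (7/15)·f_2 from 14/5x - 7y^2 - 4y + 3 → -7y^2 + 8/5y + 43/5
  leading term y^2: no divisor's leading term divides it; move -7y^2 to the remainder.
  leading term y: no divisor's leading term divides it; move 8/5y to the remainder.
  leading term 1: no divisor's leading term divides it; move 43/5 to the remainder.
  remainder -7y^2 + 8/5y + 43/5 ≠ 0; add g_3 = -7y^2 + 8/5y + 43/5 to the basis.

The other S-polynomials (S(f_1,g_3), S(f_2,g_3)) all reduce to 0 modulo the current basis, so we have a Gröbner basis.
Inter-reduce: drop elements whose leading term is divisible by another's, tail-reduce, and make monic.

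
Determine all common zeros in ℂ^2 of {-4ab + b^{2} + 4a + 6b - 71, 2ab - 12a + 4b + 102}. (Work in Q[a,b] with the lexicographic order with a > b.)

{(5, -3), (73/40 - 9*sqrt(271)*I/40, -5/2 - sqrt(271)*I/2), (73/40 + 9*sqrt(271)*I/40, -5/2 + sqrt(271)*I/2)}

Compute a lex Gröbner basis by Buchberger's algorithm.
f_1 = -4ab + 4a + b^{2} + 6b - 71, LT = ab.
f_2 = 2ab - 12a + 4b + 102, LT = ab.

S(f_1,f_2): lcm = ab. S = 5a - \tfrac{1}{4}b^{2} - \tfrac{7}{2}b - \tfrac{133}{4}.
  leading term a: no divisor's leading term divides it; move 5a to the remainder.
  leading term b^{2}: no divisor's leading term divides it; move -\tfrac{1}{4}b^{2} to the remainder.
  leading term b: no divisor's leading term divides it; move -\tfrac{7}{2}b to the remainder.
  leading term 1: no divisor's leading term divides it; move -\tfrac{133}{4} to the remainder.
  remainder 5a - \tfrac{1}{4}b^{2} - \tfrac{7}{2}b - \tfrac{133}{4} ≠ 0; add h_3 = 5a - \tfrac{1}{4}b^{2} - \tfrac{7}{2}b - \tfrac{133}{4} to the basis.

S(f_1,h_3): lcm = ab. S = -a + \tfrac{1}{20}b^{3} + \tfrac{9}{20}b^{2} + \tfrac{103}{20}b + \tfrac{71}{4}.
  leading term a: subtract (-\tfrac{1}{5})·h_3 from -a + \tfrac{1}{20}b^{3} + \tfrac{9}{20}b^{2} + \tfrac{103}{20}b + \tfrac{71}{4} → \tfrac{1}{20}b^{3} + \tfrac{2}{5}b^{2} + \tfrac{89}{20}b + \tfrac{111}{10}
  leading term b^{3}: no divisor's leading term divides it; move \tfrac{1}{20}b^{3} to the remainder.
  leading term b^{2}: no divisor's leading term divides it; move \tfrac{2}{5}b^{2} to the remainder.
  leading term b: no divisor's leading term divides it; move \tfrac{89}{20}b to the remainder.
  leading term 1: no divisor's leading term divides it; move \tfrac{111}{10} to the remainder.
  remainder \tfrac{1}{20}b^{3} + \tfrac{2}{5}b^{2} + \tfrac{89}{20}b + \tfrac{111}{10} ≠ 0; add h_4 = \tfrac{1}{20}b^{3} + \tfrac{2}{5}b^{2} + \tfrac{89}{20}b + \tfrac{111}{10} to the basis.

The other S-polynomials (S(f_2,h_3), S(f_1,h_4), S(f_2,h_4), S(h_3,h_4)) all reduce to 0 modulo the current basis, so we have a Gröbner basis.
Inter-reduce: drop elements whose leading term is divisible by another's, tail-reduce, and make monic.
Reduced Gröbner basis: {a - \tfrac{1}{20}b^{2} - \tfrac{7}{10}b - \tfrac{133}{20}, b^{3} + 8b^{2} + 89b + 222}.

Since the basis is lex-ordered, b^{3} + 8b^{2} + 89b + 222 is univariate in b. Its roots are {-3, -5/2 - sqrt(271)*I/2, -5/2 + sqrt(271)*I/2}. Back-substituting each root into the other basis elements fixes the other coordinates.
  b = -3: the earlier basis element becomes a - 5 = 0, giving a = 5 — point (5, -3).
  b = -5/2 - sqrt(271)*I/2: the earlier basis element becomes a - 73/40 + 9*sqrt(271)*I/40 = 0, giving a = 73/40 - 9*sqrt(271)*I/40 — point (73/40 - 9*sqrt(271)*I/40, -5/2 - sqrt(271)*I/2).
  b = -5/2 + sqrt(271)*I/2: the earlier basis element becomes a - 73/40 - 9*sqrt(271)*I/40 = 0, giving a = 73/40 + 9*sqrt(271)*I/40 — point (73/40 + 9*sqrt(271)*I/40, -5/2 + sqrt(271)*I/2).
Each listed point satisfies every original equation (direct substitution).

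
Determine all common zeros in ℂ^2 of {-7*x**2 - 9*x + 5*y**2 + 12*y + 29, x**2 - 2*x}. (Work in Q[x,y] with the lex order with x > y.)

{(2, -17/5), (2, 1), (0, -6/5 - sqrt(109)*I/5), (0, -6/5 + sqrt(109)*I/5)}

Compute a lex Gröbner basis by Buchberger's algorithm.
f_1 = -7*x**2 - 9*x + 5*y**2 + 12*y + 29, LT = x**2.
f_2 = x**2 - 2*x, LT = x**2.

S(f_1,f_2): lcm = x**2. S = 23/7*x - 5/7*y**2 - 12/7*y - 29/7.
  leading term x: no divisor's leading term divides it; move 23/7*x to the remainder.
  leading term y**2: no divisor's leading term divides it; move -5/7*y**2 to the remainder.
  leading term y: no divisor's leading term divides it; move -12/7*y to the remainder.
  leading term 1: no divisor's leading term divides it; move -29/7 to the remainder.
  remainder 23/7*x - 5/7*y**2 - 12/7*y - 29/7 ≠ 0; add h_3 = 23/7*x - 5/7*y**2 - 12/7*y - 29/7 to the basis.

S(f_1,h_3): lcm = x**2. S = 5/23*x*y**2 + 12/23*x*y + 410/161*x - 5/7*y**2 - 12/7*y - 29/7.
  leading term x*y**2: subtract (35/529*y**2)·h_3 from 5/23*x*y**2 + 12/23*x*y + 410/161*x - 5/7*y**2 - 12/7*y - 29/7 → 12/23*x*y + 410/161*x + 25/529*y**4 + 60/529*y**3 - 1630/3703*y**2 - 12/7*y - 29/7
  leading term x*y: subtract (84/529*y)·h_3 from 12/23*x*y + 410/161*x + 25/529*y**4 + 60/529*y**3 - 1630/3703*y**2 - 12/7*y - 29/7 → 410/161*x + 25/529*y**4 + 120/529*y**3 - 622/3703*y**2 - 3912/3703*y - 29/7
  leading term x: subtract (410/529)·h_3 from 410/161*x + 25/529*y**4 + 120/529*y**3 - 622/3703*y**2 - 3912/3703*y - 29/7 → 25/529*y**4 + 120/529*y**3 + 204/529*y**2 + 144/529*y - 493/529
  leading term y**4: no divisor's leading term divides it; move 25/529*y**4 to the remainder.
  leading term y**3: no divisor's leading term divides it; move 120/529*y**3 to the remainder.
  leading term y**2: no divisor's leading term divides it; move 204/529*y**2 to the remainder.
  leading term y: no divisor's leading term divides it; move 144/529*y to the remainder.
  leading term 1: no divisor's leading term divides it; move -493/529 to the remainder.
  remainder 25/529*y**4 + 120/529*y**3 + 204/529*y**2 + 144/529*y - 493/529 ≠ 0; add h_4 = 25/529*y**4 + 120/529*y**3 + 204/529*y**2 + 144/529*y - 493/529 to the basis.

The other S-polynomials (S(f_2,h_3), S(f_1,h_4), S(f_2,h_4), S(h_3,h_4)) all reduce to 0 modulo the current basis, so we have a Gröbner basis.
Inter-reduce: drop elements whose leading term is divisible by another's, tail-reduce, and make monic.
Reduced Gröbner basis: {x - 5/23*y**2 - 12/23*y - 29/23, y**4 + 24/5*y**3 + 204/25*y**2 + 144/25*y - 493/25}.

A lex Gröbner basis eliminates variables successively. Here y**4 + 24/5*y**3 + 204/25*y**2 + 144/25*y - 493/25 depends only on y, with roots {-17/5, 1, -6/5 - sqrt(109)*I/5, -6/5 + sqrt(109)*I/5}; lifting each root through the earlier basis elements recovers the full solutions.
  y = -17/5: the earlier basis element becomes x - 2 = 0, giving x = 2 — point (2, -17/5).
  y = 1: the earlier basis element becomes x - 2 = 0, giving x = 2 — point (2, 1).
  y = -6/5 - sqrt(109)*I/5: the earlier basis element becomes x = 0, giving x = 0 — point (0, -6/5 - sqrt(109)*I/5).
  y = -6/5 + sqrt(109)*I/5: the earlier basis element becomes x = 0, giving x = 0 — point (0, -6/5 + sqrt(109)*I/5).
This is the nonlinear analogue of row-reducing a linear system.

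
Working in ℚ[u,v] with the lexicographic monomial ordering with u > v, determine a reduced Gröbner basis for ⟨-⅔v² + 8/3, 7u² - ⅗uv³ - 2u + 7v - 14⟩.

G = {u² - 12/35uv - 2/7u + v - 2, v² - 4}

This is the nonlinear analogue of row-reducing a linear system.

f_1 = -⅔v² + 8/3, LT = v².
f_2 = 7u² - ⅗uv³ - 2u + 7v - 14, LT = u².

The S-polynomials (S(f_1,f_2)) all reduce to 0 modulo the current basis, so we have a Gröbner basis.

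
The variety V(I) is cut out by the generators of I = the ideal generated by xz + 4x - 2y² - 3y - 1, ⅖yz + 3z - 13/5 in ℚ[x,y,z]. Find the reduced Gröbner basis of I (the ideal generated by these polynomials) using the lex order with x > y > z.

f_1 = xz + 4x - 2y² - 3y - 1, LT = xz.
f_2 = ⅖yz + 3z - 13/5, LT = yz.

S(f_1,f_2): lcm = xyz. S = 4xy - 15/2xz + 13/2x - 2y³ - 3y² - y.
  leading term xy: no divisor's leading term divides it; move 4xy to the remainder.
  leading term xz: subtract (-15/2)·f_1 from -15/2xz + 13/2x - 2y³ - 3y² - y → 73/2x - 2y³ - 18y² - 47/2y - 15/2
  leading term x: no divisor's leading term divides it; move 73/2x to the remainder.
  leading term y³: no divisor's leading term divides it; move -2y³ to the remainder.
  leading term y²: no divisor's leading term divides it; move -18y² to the remainder.
  leading term y: no divisor's leading term divides it; move -47/2y to the remainder.
  leading term 1: no divisor's leading term divides it; move -15/2 to the remainder.
  remainder 4xy + 73/2x - 2y³ - 18y² - 47/2y - 15/2 ≠ 0; add g_3 = 4xy + 73/2x - 2y³ - 18y² - 47/2y - 15/2 to the basis.

The other S-polynomials (S(f_1,g_3), S(f_2,g_3)) all reduce to 0 modulo the current basis, so we have a Gröbner basis.

G = {xy + 73/8x - ½y³ - 9/2y² - 47/8y - 15/8, xz + 4x - 2y² - 3y - 1, yz + 15/2z - 13/2}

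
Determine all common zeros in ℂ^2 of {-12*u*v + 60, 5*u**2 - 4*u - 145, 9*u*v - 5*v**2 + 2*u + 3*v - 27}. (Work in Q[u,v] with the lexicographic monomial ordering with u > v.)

{(-5, -1)}

Compute a lex Gröbner basis by Buchberger's algorithm.
f_1 = -12*u*v + 60, LT = u*v.
f_2 = 5*u**2 - 4*u - 145, LT = u**2.
f_3 = 9*u*v + 2*u - 5*v**2 + 3*v - 27, LT = u*v.

S(f_1,f_2): lcm = u**2*v. S = 4/5*u*v - 5*u + 29*v.
  leading term u*v: subtract (-1/15)·f_1 from 4/5*u*v - 5*u + 29*v → -5*u + 29*v + 4
  leading term u: no divisor's leading term divides it; move -5*u to the remainder.
  leading term v: no divisor's leading term divides it; move 29*v to the remainder.
  leading term 1: no divisor's leading term divides it; move 4 to the remainder.
  remainder -5*u + 29*v + 4 ≠ 0; add h_4 = -5*u + 29*v + 4 to the basis.

S(f_1,f_3): lcm = u*v. S = -2/9*u + 5/9*v**2 - 1/3*v - 2.
  leading term u: subtract (2/45)·h_4 from -2/9*u + 5/9*v**2 - 1/3*v - 2 → 5/9*v**2 - 73/45*v - 98/45
  leading term v**2: no divisor's leading term divides it; move 5/9*v**2 to the remainder.
  leading term v: no divisor's leading term divides it; move -73/45*v to the remainder.
  leading term 1: no divisor's leading term divides it; move -98/45 to the remainder.
  remainder 5/9*v**2 - 73/45*v - 98/45 ≠ 0; add h_5 = 5/9*v**2 - 73/45*v - 98/45 to the basis.

S(f_2,f_3): lcm = u**2*v. S = -2/9*u**2 + 5/9*u*v**2 - 17/15*u*v + 3*u - 29*v.
  leading term u**2: subtract (-2/45)·f_2 from -2/9*u**2 + 5/9*u*v**2 - 17/15*u*v + 3*u - 29*v → 5/9*u*v**2 - 17/15*u*v + 127/45*u - 29*v - 58/9
  leading term u*v**2: subtract (-5/108*v)·f_1 from 5/9*u*v**2 - 17/15*u*v + 127/45*u - 29*v - 58/9 → -17/15*u*v + 127/45*u - 236/9*v - 58/9
  leading term u*v: subtract (17/180)·f_1 from -17/15*u*v + 127/45*u - 236/9*v - 58/9 → 127/45*u - 236/9*v - 109/9
  leading term u: subtract (-127/225)·h_4 from 127/45*u - 236/9*v - 109/9 → -739/75*v - 739/75
  leading term v: no divisor's leading term divides it; move -739/75*v to the remainder.
  leading term 1: no divisor's leading term divides it; move -739/75 to the remainder.
  remainder -739/75*v - 739/75 ≠ 0; add h_6 = -739/75*v - 739/75 to the basis.

The other S-polynomials (S(f_1,h_4), S(f_2,h_4), S(f_3,h_4), S(f_1,h_5), S(f_2,h_5), S(f_3,h_5), S(h_4,h_5), S(f_1,h_6), S(f_2,h_6), S(f_3,h_6), S(h_4,h_6), S(h_5,h_6)) all reduce to 0 modulo the current basis, so we have a Gröbner basis.
Inter-reduce: drop elements whose leading term is divisible by another's, tail-reduce, and make monic.
Reduced Gröbner basis: {u + 5, v + 1}.

A lex Gröbner basis eliminates variables successively. Here v + 1 depends only on v, with roots {-1}; lifting each root through the earlier basis elements recovers the full solutions.
  v = -1: the earlier basis element becomes u + 5 = 0, giving u = -5 — point (-5, -1).
Each listed point satisfies every original equation (direct substitution).
Zero-dimensionality of the ideal guarantees finitely many solutions over ℂ.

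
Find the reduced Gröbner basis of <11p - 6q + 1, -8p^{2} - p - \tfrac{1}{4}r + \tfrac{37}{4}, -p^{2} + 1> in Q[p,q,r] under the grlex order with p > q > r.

f_1 = 11p - 6q + 1, LT = p.
f_2 = -8p^{2} - p - \tfrac{1}{4}r + \tfrac{37}{4}, LT = p^{2}.
f_3 = -p^{2} + 1, LT = p^{2}.

S(f_1,f_2): lcm = p^{2}. S = -\tfrac{6}{11}pq - \tfrac{3}{88}p - \tfrac{1}{32}r + \tfrac{37}{32}.
  leading term pq: subtract (-\tfrac{6}{121}q)·f_1 from -\tfrac{6}{11}pq - \tfrac{3}{88}p - \tfrac{1}{32}r + \tfrac{37}{32} → -\tfrac{36}{121}q^{2} - \tfrac{3}{88}p + \tfrac{6}{121}q - \tfrac{1}{32}r + \tfrac{37}{32}
  leading term q^{2}: no divisor's leading term divides it; move -\tfrac{36}{121}q^{2} to the remainder.
  leading term p: subtract (-\tfrac{3}{968})·f_1 from -\tfrac{3}{88}p + \tfrac{6}{121}q - \tfrac{1}{32}r + \tfrac{37}{32} → \tfrac{15}{484}q - \tfrac{1}{32}r + \tfrac{4489}{3872}
  leading term q: no divisor's leading term divides it; move \tfrac{15}{484}q to the remainder.
  leading term r: no divisor's leading term divides it; move -\tfrac{1}{32}r to the remainder.
  leading term 1: no divisor's leading term divides it; move \tfrac{4489}{3872} to the remainder.
  remainder -\tfrac{36}{121}q^{2} + \tfrac{15}{484}q - \tfrac{1}{32}r + \tfrac{4489}{3872} ≠ 0; add g_4 = -\tfrac{36}{121}q^{2} + \tfrac{15}{484}q - \tfrac{1}{32}r + \tfrac{4489}{3872} to the basis.

S(f_1,f_3): lcm = p^{2}. S = -\tfrac{6}{11}pq + \tfrac{1}{11}p + 1.
  leading term pq: subtract (-\tfrac{6}{121}q)·f_1 from -\tfrac{6}{11}pq + \tfrac{1}{11}p + 1 → -\tfrac{36}{121}q^{2} + \tfrac{1}{11}p + \tfrac{6}{121}q + 1
  leading term q^{2}: subtract (1)·g_4 from -\tfrac{36}{121}q^{2} + \tfrac{1}{11}p + \tfrac{6}{121}q + 1 → \tfrac{1}{11}p + \tfrac{9}{484}q + \tfrac{1}{32}r - \tfrac{617}{3872}
  leading term p: subtract (\tfrac{1}{121})·f_1 from \tfrac{1}{11}p + \tfrac{9}{484}q + \tfrac{1}{32}r - \tfrac{617}{3872} → \tfrac{3}{44}q + \tfrac{1}{32}r - \tfrac{59}{352}
  leading term q: no divisor's leading term divides it; move \tfrac{3}{44}q to the remainder.
  leading term r: no divisor's leading term divides it; move \tfrac{1}{32}r to the remainder.
  leading term 1: no divisor's leading term divides it; move -\tfrac{59}{352} to the remainder.
  remainder \tfrac{3}{44}q + \tfrac{1}{32}r - \tfrac{59}{352} ≠ 0; add g_5 = \tfrac{3}{44}q + \tfrac{1}{32}r - \tfrac{59}{352} to the basis.

S(g_4,g_5): lcm = q^{2}. S = -\tfrac{11}{24}qr + \tfrac{113}{48}q + \tfrac{121}{1152}r - \tfrac{4489}{1152}.
  leading term qr: subtract (-\tfrac{121}{18}r)·g_5 from -\tfrac{11}{24}qr + \tfrac{113}{48}q + \tfrac{121}{1152}r - \tfrac{4489}{1152} → \tfrac{121}{576}r^{2} + \tfrac{113}{48}q - \tfrac{1177}{1152}r - \tfrac{4489}{1152}
  leading term r^{2}: no divisor's leading term divides it; move \tfrac{121}{576}r^{2} to the remainder.
  leading term q: subtract (\tfrac{1243}{36})·g_5 from \tfrac{113}{48}q - \tfrac{1177}{1152}r - \tfrac{4489}{1152} → -\tfrac{605}{288}r + \tfrac{121}{64}
  leading term r: no divisor's leading term divides it; move -\tfrac{605}{288}r to the remainder.
  leading term 1: no divisor's leading term divides it; move \tfrac{121}{64} to the remainder.
  remainder \tfrac{121}{576}r^{2} - \tfrac{605}{288}r + \tfrac{121}{64} ≠ 0; add g_6 = \tfrac{121}{576}r^{2} - \tfrac{605}{288}r + \tfrac{121}{64} to the basis.

The other S-polynomials (S(f_2,f_3), S(f_1,g_4), S(f_2,g_4), S(f_3,g_4), S(f_1,g_5), S(f_2,g_5), S(f_3,g_5), S(f_1,g_6), S(f_2,g_6), S(f_3,g_6), S(g_4,g_6), S(g_5,g_6)) all reduce to 0 modulo the current basis, so we have a Gröbner basis.
Inter-reduce: drop elements whose leading term is divisible by another's, tail-reduce, and make monic.

G = {r^{2} - 10r + 9, p + \tfrac{1}{4}r - \tfrac{5}{4}, q + \tfrac{11}{24}r - \tfrac{59}{24}}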